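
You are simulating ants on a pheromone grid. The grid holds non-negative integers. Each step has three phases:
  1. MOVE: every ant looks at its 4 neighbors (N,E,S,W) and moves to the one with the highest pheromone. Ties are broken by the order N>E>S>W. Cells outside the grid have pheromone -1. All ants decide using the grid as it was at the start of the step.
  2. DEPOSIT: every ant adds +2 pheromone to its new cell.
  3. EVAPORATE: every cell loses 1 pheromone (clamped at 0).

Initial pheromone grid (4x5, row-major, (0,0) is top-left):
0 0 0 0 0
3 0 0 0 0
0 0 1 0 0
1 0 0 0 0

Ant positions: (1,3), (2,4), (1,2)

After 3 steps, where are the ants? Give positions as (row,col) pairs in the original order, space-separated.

Step 1: ant0:(1,3)->N->(0,3) | ant1:(2,4)->N->(1,4) | ant2:(1,2)->S->(2,2)
  grid max=2 at (1,0)
Step 2: ant0:(0,3)->E->(0,4) | ant1:(1,4)->N->(0,4) | ant2:(2,2)->N->(1,2)
  grid max=3 at (0,4)
Step 3: ant0:(0,4)->S->(1,4) | ant1:(0,4)->S->(1,4) | ant2:(1,2)->S->(2,2)
  grid max=3 at (1,4)

(1,4) (1,4) (2,2)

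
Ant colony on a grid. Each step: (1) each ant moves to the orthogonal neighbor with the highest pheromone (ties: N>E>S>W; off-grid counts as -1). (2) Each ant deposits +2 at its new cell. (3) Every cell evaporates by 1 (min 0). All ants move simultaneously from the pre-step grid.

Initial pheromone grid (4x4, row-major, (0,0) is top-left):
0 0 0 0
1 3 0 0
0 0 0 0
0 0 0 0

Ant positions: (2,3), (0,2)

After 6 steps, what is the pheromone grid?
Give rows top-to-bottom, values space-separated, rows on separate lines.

After step 1: ants at (1,3),(0,3)
  0 0 0 1
  0 2 0 1
  0 0 0 0
  0 0 0 0
After step 2: ants at (0,3),(1,3)
  0 0 0 2
  0 1 0 2
  0 0 0 0
  0 0 0 0
After step 3: ants at (1,3),(0,3)
  0 0 0 3
  0 0 0 3
  0 0 0 0
  0 0 0 0
After step 4: ants at (0,3),(1,3)
  0 0 0 4
  0 0 0 4
  0 0 0 0
  0 0 0 0
After step 5: ants at (1,3),(0,3)
  0 0 0 5
  0 0 0 5
  0 0 0 0
  0 0 0 0
After step 6: ants at (0,3),(1,3)
  0 0 0 6
  0 0 0 6
  0 0 0 0
  0 0 0 0

0 0 0 6
0 0 0 6
0 0 0 0
0 0 0 0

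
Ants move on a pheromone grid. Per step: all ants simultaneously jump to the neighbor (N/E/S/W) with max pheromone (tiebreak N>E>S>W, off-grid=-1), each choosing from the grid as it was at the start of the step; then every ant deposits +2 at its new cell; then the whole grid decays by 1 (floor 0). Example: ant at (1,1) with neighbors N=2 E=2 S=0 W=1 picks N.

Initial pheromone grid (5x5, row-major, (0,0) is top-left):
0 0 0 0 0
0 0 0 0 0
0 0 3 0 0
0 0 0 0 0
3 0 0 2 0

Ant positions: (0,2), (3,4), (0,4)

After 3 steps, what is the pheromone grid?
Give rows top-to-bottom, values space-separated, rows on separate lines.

After step 1: ants at (0,3),(2,4),(1,4)
  0 0 0 1 0
  0 0 0 0 1
  0 0 2 0 1
  0 0 0 0 0
  2 0 0 1 0
After step 2: ants at (0,4),(1,4),(2,4)
  0 0 0 0 1
  0 0 0 0 2
  0 0 1 0 2
  0 0 0 0 0
  1 0 0 0 0
After step 3: ants at (1,4),(2,4),(1,4)
  0 0 0 0 0
  0 0 0 0 5
  0 0 0 0 3
  0 0 0 0 0
  0 0 0 0 0

0 0 0 0 0
0 0 0 0 5
0 0 0 0 3
0 0 0 0 0
0 0 0 0 0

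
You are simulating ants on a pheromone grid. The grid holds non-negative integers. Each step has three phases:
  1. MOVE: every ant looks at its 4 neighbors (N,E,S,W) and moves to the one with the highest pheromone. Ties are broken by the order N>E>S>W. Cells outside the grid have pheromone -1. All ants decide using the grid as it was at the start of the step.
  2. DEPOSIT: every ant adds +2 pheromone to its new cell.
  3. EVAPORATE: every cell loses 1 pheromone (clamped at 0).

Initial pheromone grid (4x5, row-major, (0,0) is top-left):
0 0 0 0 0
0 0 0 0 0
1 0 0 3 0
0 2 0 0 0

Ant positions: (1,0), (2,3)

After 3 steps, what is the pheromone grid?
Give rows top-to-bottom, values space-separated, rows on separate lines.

After step 1: ants at (2,0),(1,3)
  0 0 0 0 0
  0 0 0 1 0
  2 0 0 2 0
  0 1 0 0 0
After step 2: ants at (1,0),(2,3)
  0 0 0 0 0
  1 0 0 0 0
  1 0 0 3 0
  0 0 0 0 0
After step 3: ants at (2,0),(1,3)
  0 0 0 0 0
  0 0 0 1 0
  2 0 0 2 0
  0 0 0 0 0

0 0 0 0 0
0 0 0 1 0
2 0 0 2 0
0 0 0 0 0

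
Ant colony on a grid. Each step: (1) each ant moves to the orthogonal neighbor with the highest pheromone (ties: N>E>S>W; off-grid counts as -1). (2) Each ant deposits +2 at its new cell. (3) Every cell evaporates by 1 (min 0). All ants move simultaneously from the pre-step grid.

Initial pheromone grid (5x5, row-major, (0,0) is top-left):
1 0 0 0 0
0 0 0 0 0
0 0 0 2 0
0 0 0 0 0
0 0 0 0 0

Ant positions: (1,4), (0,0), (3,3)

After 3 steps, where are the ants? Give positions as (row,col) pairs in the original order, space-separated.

Step 1: ant0:(1,4)->N->(0,4) | ant1:(0,0)->E->(0,1) | ant2:(3,3)->N->(2,3)
  grid max=3 at (2,3)
Step 2: ant0:(0,4)->S->(1,4) | ant1:(0,1)->E->(0,2) | ant2:(2,3)->N->(1,3)
  grid max=2 at (2,3)
Step 3: ant0:(1,4)->W->(1,3) | ant1:(0,2)->E->(0,3) | ant2:(1,3)->S->(2,3)
  grid max=3 at (2,3)

(1,3) (0,3) (2,3)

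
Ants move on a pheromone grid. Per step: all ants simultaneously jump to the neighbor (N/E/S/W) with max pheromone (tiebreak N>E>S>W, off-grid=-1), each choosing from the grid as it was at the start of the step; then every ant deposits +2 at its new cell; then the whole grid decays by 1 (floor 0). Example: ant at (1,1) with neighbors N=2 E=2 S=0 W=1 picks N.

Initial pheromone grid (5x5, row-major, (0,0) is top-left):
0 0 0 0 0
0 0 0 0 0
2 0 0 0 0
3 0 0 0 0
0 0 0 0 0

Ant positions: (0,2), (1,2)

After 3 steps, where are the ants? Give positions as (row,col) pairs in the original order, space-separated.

Step 1: ant0:(0,2)->E->(0,3) | ant1:(1,2)->N->(0,2)
  grid max=2 at (3,0)
Step 2: ant0:(0,3)->W->(0,2) | ant1:(0,2)->E->(0,3)
  grid max=2 at (0,2)
Step 3: ant0:(0,2)->E->(0,3) | ant1:(0,3)->W->(0,2)
  grid max=3 at (0,2)

(0,3) (0,2)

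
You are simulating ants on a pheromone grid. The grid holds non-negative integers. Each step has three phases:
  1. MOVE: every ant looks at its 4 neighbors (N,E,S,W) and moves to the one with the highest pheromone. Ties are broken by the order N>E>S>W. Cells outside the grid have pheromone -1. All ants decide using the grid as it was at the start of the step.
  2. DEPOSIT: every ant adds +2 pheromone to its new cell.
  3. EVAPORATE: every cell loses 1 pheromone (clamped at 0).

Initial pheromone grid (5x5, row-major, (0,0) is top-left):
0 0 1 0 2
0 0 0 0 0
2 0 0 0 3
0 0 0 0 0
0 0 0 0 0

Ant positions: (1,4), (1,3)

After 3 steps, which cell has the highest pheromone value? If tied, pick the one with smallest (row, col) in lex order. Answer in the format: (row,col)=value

Answer: (2,4)=4

Derivation:
Step 1: ant0:(1,4)->S->(2,4) | ant1:(1,3)->N->(0,3)
  grid max=4 at (2,4)
Step 2: ant0:(2,4)->N->(1,4) | ant1:(0,3)->E->(0,4)
  grid max=3 at (2,4)
Step 3: ant0:(1,4)->S->(2,4) | ant1:(0,4)->S->(1,4)
  grid max=4 at (2,4)
Final grid:
  0 0 0 0 1
  0 0 0 0 2
  0 0 0 0 4
  0 0 0 0 0
  0 0 0 0 0
Max pheromone 4 at (2,4)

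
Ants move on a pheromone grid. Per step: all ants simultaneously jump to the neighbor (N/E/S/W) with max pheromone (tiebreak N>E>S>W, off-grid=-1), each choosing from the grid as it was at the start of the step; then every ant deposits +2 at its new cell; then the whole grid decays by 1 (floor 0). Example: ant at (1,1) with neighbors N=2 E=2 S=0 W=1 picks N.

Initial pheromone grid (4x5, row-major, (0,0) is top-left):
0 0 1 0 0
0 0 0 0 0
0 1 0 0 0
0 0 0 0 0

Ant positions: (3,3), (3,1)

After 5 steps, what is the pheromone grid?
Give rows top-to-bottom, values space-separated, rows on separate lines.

After step 1: ants at (2,3),(2,1)
  0 0 0 0 0
  0 0 0 0 0
  0 2 0 1 0
  0 0 0 0 0
After step 2: ants at (1,3),(1,1)
  0 0 0 0 0
  0 1 0 1 0
  0 1 0 0 0
  0 0 0 0 0
After step 3: ants at (0,3),(2,1)
  0 0 0 1 0
  0 0 0 0 0
  0 2 0 0 0
  0 0 0 0 0
After step 4: ants at (0,4),(1,1)
  0 0 0 0 1
  0 1 0 0 0
  0 1 0 0 0
  0 0 0 0 0
After step 5: ants at (1,4),(2,1)
  0 0 0 0 0
  0 0 0 0 1
  0 2 0 0 0
  0 0 0 0 0

0 0 0 0 0
0 0 0 0 1
0 2 0 0 0
0 0 0 0 0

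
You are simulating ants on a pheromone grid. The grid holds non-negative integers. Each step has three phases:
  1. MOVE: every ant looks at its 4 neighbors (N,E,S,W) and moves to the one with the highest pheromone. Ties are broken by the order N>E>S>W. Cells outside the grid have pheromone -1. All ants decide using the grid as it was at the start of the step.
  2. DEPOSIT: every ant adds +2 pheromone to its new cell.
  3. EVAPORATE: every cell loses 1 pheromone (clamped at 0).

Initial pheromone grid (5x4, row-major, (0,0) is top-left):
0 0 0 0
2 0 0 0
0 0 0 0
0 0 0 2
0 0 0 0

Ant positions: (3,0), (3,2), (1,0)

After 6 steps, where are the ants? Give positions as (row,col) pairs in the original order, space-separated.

Step 1: ant0:(3,0)->N->(2,0) | ant1:(3,2)->E->(3,3) | ant2:(1,0)->N->(0,0)
  grid max=3 at (3,3)
Step 2: ant0:(2,0)->N->(1,0) | ant1:(3,3)->N->(2,3) | ant2:(0,0)->S->(1,0)
  grid max=4 at (1,0)
Step 3: ant0:(1,0)->N->(0,0) | ant1:(2,3)->S->(3,3) | ant2:(1,0)->N->(0,0)
  grid max=3 at (0,0)
Step 4: ant0:(0,0)->S->(1,0) | ant1:(3,3)->N->(2,3) | ant2:(0,0)->S->(1,0)
  grid max=6 at (1,0)
Step 5: ant0:(1,0)->N->(0,0) | ant1:(2,3)->S->(3,3) | ant2:(1,0)->N->(0,0)
  grid max=5 at (0,0)
Step 6: ant0:(0,0)->S->(1,0) | ant1:(3,3)->N->(2,3) | ant2:(0,0)->S->(1,0)
  grid max=8 at (1,0)

(1,0) (2,3) (1,0)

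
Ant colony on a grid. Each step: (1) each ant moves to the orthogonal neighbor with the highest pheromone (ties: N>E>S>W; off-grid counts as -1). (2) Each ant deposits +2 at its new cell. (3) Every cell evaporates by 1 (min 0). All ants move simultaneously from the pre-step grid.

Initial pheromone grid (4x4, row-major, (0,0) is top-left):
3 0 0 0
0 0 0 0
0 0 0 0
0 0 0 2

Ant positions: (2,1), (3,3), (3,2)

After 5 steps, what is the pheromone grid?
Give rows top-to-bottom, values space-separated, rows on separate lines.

After step 1: ants at (1,1),(2,3),(3,3)
  2 0 0 0
  0 1 0 0
  0 0 0 1
  0 0 0 3
After step 2: ants at (0,1),(3,3),(2,3)
  1 1 0 0
  0 0 0 0
  0 0 0 2
  0 0 0 4
After step 3: ants at (0,0),(2,3),(3,3)
  2 0 0 0
  0 0 0 0
  0 0 0 3
  0 0 0 5
After step 4: ants at (0,1),(3,3),(2,3)
  1 1 0 0
  0 0 0 0
  0 0 0 4
  0 0 0 6
After step 5: ants at (0,0),(2,3),(3,3)
  2 0 0 0
  0 0 0 0
  0 0 0 5
  0 0 0 7

2 0 0 0
0 0 0 0
0 0 0 5
0 0 0 7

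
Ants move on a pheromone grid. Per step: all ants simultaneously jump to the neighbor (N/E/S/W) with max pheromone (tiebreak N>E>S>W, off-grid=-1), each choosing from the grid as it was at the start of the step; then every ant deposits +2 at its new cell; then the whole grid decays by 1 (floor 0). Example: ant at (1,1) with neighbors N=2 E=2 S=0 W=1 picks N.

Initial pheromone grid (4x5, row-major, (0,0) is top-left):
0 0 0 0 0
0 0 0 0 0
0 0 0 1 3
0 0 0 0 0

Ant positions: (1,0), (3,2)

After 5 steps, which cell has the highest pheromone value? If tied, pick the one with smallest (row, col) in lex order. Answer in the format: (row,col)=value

Step 1: ant0:(1,0)->N->(0,0) | ant1:(3,2)->N->(2,2)
  grid max=2 at (2,4)
Step 2: ant0:(0,0)->E->(0,1) | ant1:(2,2)->N->(1,2)
  grid max=1 at (0,1)
Step 3: ant0:(0,1)->E->(0,2) | ant1:(1,2)->N->(0,2)
  grid max=3 at (0,2)
Step 4: ant0:(0,2)->E->(0,3) | ant1:(0,2)->E->(0,3)
  grid max=3 at (0,3)
Step 5: ant0:(0,3)->W->(0,2) | ant1:(0,3)->W->(0,2)
  grid max=5 at (0,2)
Final grid:
  0 0 5 2 0
  0 0 0 0 0
  0 0 0 0 0
  0 0 0 0 0
Max pheromone 5 at (0,2)

Answer: (0,2)=5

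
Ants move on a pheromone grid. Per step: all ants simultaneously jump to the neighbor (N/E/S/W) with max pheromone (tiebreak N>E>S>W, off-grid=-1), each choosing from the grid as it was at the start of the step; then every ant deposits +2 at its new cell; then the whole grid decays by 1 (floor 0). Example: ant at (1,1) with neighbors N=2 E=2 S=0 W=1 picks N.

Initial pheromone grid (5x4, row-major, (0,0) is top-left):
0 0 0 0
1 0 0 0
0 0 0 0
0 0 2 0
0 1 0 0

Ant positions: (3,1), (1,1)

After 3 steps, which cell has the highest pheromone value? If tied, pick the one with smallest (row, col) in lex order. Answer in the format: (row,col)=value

Step 1: ant0:(3,1)->E->(3,2) | ant1:(1,1)->W->(1,0)
  grid max=3 at (3,2)
Step 2: ant0:(3,2)->N->(2,2) | ant1:(1,0)->N->(0,0)
  grid max=2 at (3,2)
Step 3: ant0:(2,2)->S->(3,2) | ant1:(0,0)->S->(1,0)
  grid max=3 at (3,2)
Final grid:
  0 0 0 0
  2 0 0 0
  0 0 0 0
  0 0 3 0
  0 0 0 0
Max pheromone 3 at (3,2)

Answer: (3,2)=3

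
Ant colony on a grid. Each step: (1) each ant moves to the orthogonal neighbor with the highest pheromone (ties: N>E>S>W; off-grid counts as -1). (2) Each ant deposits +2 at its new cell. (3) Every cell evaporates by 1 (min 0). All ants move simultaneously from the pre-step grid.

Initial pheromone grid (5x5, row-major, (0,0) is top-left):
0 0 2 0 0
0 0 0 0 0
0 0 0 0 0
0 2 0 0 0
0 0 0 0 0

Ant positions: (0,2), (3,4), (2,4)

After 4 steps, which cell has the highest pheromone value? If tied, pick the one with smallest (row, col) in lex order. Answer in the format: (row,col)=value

Answer: (1,4)=4

Derivation:
Step 1: ant0:(0,2)->E->(0,3) | ant1:(3,4)->N->(2,4) | ant2:(2,4)->N->(1,4)
  grid max=1 at (0,2)
Step 2: ant0:(0,3)->W->(0,2) | ant1:(2,4)->N->(1,4) | ant2:(1,4)->S->(2,4)
  grid max=2 at (0,2)
Step 3: ant0:(0,2)->E->(0,3) | ant1:(1,4)->S->(2,4) | ant2:(2,4)->N->(1,4)
  grid max=3 at (1,4)
Step 4: ant0:(0,3)->W->(0,2) | ant1:(2,4)->N->(1,4) | ant2:(1,4)->S->(2,4)
  grid max=4 at (1,4)
Final grid:
  0 0 2 0 0
  0 0 0 0 4
  0 0 0 0 4
  0 0 0 0 0
  0 0 0 0 0
Max pheromone 4 at (1,4)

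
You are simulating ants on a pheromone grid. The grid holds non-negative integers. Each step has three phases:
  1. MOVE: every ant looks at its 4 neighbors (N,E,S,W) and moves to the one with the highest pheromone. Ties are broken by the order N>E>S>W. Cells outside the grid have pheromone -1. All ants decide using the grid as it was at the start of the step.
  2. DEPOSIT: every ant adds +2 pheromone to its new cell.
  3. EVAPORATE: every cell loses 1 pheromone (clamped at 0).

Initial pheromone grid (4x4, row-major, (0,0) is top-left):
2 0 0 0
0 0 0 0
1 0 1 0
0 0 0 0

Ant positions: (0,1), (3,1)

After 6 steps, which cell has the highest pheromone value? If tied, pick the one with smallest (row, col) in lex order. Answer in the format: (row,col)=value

Answer: (0,0)=6

Derivation:
Step 1: ant0:(0,1)->W->(0,0) | ant1:(3,1)->N->(2,1)
  grid max=3 at (0,0)
Step 2: ant0:(0,0)->E->(0,1) | ant1:(2,1)->N->(1,1)
  grid max=2 at (0,0)
Step 3: ant0:(0,1)->W->(0,0) | ant1:(1,1)->N->(0,1)
  grid max=3 at (0,0)
Step 4: ant0:(0,0)->E->(0,1) | ant1:(0,1)->W->(0,0)
  grid max=4 at (0,0)
Step 5: ant0:(0,1)->W->(0,0) | ant1:(0,0)->E->(0,1)
  grid max=5 at (0,0)
Step 6: ant0:(0,0)->E->(0,1) | ant1:(0,1)->W->(0,0)
  grid max=6 at (0,0)
Final grid:
  6 5 0 0
  0 0 0 0
  0 0 0 0
  0 0 0 0
Max pheromone 6 at (0,0)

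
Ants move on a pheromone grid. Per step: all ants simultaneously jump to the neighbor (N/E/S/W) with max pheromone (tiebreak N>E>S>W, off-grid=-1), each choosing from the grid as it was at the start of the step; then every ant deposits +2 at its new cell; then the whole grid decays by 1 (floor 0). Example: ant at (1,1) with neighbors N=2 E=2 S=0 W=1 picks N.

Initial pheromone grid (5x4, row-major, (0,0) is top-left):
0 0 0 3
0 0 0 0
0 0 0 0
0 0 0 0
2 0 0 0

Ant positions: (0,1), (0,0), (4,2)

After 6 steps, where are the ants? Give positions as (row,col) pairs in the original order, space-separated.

Step 1: ant0:(0,1)->E->(0,2) | ant1:(0,0)->E->(0,1) | ant2:(4,2)->N->(3,2)
  grid max=2 at (0,3)
Step 2: ant0:(0,2)->E->(0,3) | ant1:(0,1)->E->(0,2) | ant2:(3,2)->N->(2,2)
  grid max=3 at (0,3)
Step 3: ant0:(0,3)->W->(0,2) | ant1:(0,2)->E->(0,3) | ant2:(2,2)->N->(1,2)
  grid max=4 at (0,3)
Step 4: ant0:(0,2)->E->(0,3) | ant1:(0,3)->W->(0,2) | ant2:(1,2)->N->(0,2)
  grid max=6 at (0,2)
Step 5: ant0:(0,3)->W->(0,2) | ant1:(0,2)->E->(0,3) | ant2:(0,2)->E->(0,3)
  grid max=8 at (0,3)
Step 6: ant0:(0,2)->E->(0,3) | ant1:(0,3)->W->(0,2) | ant2:(0,3)->W->(0,2)
  grid max=10 at (0,2)

(0,3) (0,2) (0,2)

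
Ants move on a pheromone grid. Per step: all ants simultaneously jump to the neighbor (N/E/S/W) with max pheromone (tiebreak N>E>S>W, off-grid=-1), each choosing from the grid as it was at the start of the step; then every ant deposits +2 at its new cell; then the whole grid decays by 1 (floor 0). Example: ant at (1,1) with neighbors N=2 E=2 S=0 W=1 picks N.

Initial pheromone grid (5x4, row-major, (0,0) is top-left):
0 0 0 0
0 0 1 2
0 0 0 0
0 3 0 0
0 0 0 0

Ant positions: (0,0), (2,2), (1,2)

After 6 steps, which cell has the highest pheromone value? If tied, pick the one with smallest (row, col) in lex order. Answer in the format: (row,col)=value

Step 1: ant0:(0,0)->E->(0,1) | ant1:(2,2)->N->(1,2) | ant2:(1,2)->E->(1,3)
  grid max=3 at (1,3)
Step 2: ant0:(0,1)->E->(0,2) | ant1:(1,2)->E->(1,3) | ant2:(1,3)->W->(1,2)
  grid max=4 at (1,3)
Step 3: ant0:(0,2)->S->(1,2) | ant1:(1,3)->W->(1,2) | ant2:(1,2)->E->(1,3)
  grid max=6 at (1,2)
Step 4: ant0:(1,2)->E->(1,3) | ant1:(1,2)->E->(1,3) | ant2:(1,3)->W->(1,2)
  grid max=8 at (1,3)
Step 5: ant0:(1,3)->W->(1,2) | ant1:(1,3)->W->(1,2) | ant2:(1,2)->E->(1,3)
  grid max=10 at (1,2)
Step 6: ant0:(1,2)->E->(1,3) | ant1:(1,2)->E->(1,3) | ant2:(1,3)->W->(1,2)
  grid max=12 at (1,3)
Final grid:
  0 0 0 0
  0 0 11 12
  0 0 0 0
  0 0 0 0
  0 0 0 0
Max pheromone 12 at (1,3)

Answer: (1,3)=12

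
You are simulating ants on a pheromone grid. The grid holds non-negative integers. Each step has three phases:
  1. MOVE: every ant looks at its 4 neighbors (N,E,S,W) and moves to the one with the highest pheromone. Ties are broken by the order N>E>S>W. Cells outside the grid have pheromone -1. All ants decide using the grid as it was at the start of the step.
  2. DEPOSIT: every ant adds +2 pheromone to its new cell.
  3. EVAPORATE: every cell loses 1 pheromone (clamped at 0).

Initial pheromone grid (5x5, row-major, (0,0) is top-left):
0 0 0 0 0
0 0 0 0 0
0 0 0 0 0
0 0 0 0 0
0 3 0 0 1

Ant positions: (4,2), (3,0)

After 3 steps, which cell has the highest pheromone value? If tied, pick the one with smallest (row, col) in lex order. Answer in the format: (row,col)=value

Step 1: ant0:(4,2)->W->(4,1) | ant1:(3,0)->N->(2,0)
  grid max=4 at (4,1)
Step 2: ant0:(4,1)->N->(3,1) | ant1:(2,0)->N->(1,0)
  grid max=3 at (4,1)
Step 3: ant0:(3,1)->S->(4,1) | ant1:(1,0)->N->(0,0)
  grid max=4 at (4,1)
Final grid:
  1 0 0 0 0
  0 0 0 0 0
  0 0 0 0 0
  0 0 0 0 0
  0 4 0 0 0
Max pheromone 4 at (4,1)

Answer: (4,1)=4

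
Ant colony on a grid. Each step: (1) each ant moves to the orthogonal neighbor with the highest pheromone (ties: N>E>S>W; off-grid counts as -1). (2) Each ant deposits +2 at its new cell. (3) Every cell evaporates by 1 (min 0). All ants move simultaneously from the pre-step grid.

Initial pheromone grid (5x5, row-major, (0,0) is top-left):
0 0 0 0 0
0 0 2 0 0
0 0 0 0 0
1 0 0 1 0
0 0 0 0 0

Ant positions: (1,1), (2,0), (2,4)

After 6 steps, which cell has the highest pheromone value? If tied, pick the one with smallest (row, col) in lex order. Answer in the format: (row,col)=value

Step 1: ant0:(1,1)->E->(1,2) | ant1:(2,0)->S->(3,0) | ant2:(2,4)->N->(1,4)
  grid max=3 at (1,2)
Step 2: ant0:(1,2)->N->(0,2) | ant1:(3,0)->N->(2,0) | ant2:(1,4)->N->(0,4)
  grid max=2 at (1,2)
Step 3: ant0:(0,2)->S->(1,2) | ant1:(2,0)->S->(3,0) | ant2:(0,4)->S->(1,4)
  grid max=3 at (1,2)
Step 4: ant0:(1,2)->N->(0,2) | ant1:(3,0)->N->(2,0) | ant2:(1,4)->N->(0,4)
  grid max=2 at (1,2)
Step 5: ant0:(0,2)->S->(1,2) | ant1:(2,0)->S->(3,0) | ant2:(0,4)->S->(1,4)
  grid max=3 at (1,2)
Step 6: ant0:(1,2)->N->(0,2) | ant1:(3,0)->N->(2,0) | ant2:(1,4)->N->(0,4)
  grid max=2 at (1,2)
Final grid:
  0 0 1 0 1
  0 0 2 0 0
  1 0 0 0 0
  1 0 0 0 0
  0 0 0 0 0
Max pheromone 2 at (1,2)

Answer: (1,2)=2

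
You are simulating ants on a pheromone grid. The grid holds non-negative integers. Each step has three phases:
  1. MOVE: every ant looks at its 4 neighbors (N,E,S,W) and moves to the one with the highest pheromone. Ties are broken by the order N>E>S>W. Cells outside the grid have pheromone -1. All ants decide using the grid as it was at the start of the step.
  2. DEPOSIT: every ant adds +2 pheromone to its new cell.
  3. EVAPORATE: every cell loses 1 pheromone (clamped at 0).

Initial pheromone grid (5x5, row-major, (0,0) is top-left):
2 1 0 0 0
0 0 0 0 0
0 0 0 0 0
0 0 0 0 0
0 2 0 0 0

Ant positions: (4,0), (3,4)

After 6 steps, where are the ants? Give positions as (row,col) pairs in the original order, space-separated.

Step 1: ant0:(4,0)->E->(4,1) | ant1:(3,4)->N->(2,4)
  grid max=3 at (4,1)
Step 2: ant0:(4,1)->N->(3,1) | ant1:(2,4)->N->(1,4)
  grid max=2 at (4,1)
Step 3: ant0:(3,1)->S->(4,1) | ant1:(1,4)->N->(0,4)
  grid max=3 at (4,1)
Step 4: ant0:(4,1)->N->(3,1) | ant1:(0,4)->S->(1,4)
  grid max=2 at (4,1)
Step 5: ant0:(3,1)->S->(4,1) | ant1:(1,4)->N->(0,4)
  grid max=3 at (4,1)
Step 6: ant0:(4,1)->N->(3,1) | ant1:(0,4)->S->(1,4)
  grid max=2 at (4,1)

(3,1) (1,4)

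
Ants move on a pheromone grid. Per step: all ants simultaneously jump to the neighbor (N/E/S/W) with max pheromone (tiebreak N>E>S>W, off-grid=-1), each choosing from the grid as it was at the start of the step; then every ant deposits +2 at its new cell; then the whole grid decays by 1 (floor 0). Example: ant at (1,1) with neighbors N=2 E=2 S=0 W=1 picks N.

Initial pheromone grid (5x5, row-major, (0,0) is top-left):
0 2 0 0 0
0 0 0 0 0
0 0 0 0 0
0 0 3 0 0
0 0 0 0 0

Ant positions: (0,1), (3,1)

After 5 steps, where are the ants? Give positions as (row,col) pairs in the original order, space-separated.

Step 1: ant0:(0,1)->E->(0,2) | ant1:(3,1)->E->(3,2)
  grid max=4 at (3,2)
Step 2: ant0:(0,2)->W->(0,1) | ant1:(3,2)->N->(2,2)
  grid max=3 at (3,2)
Step 3: ant0:(0,1)->E->(0,2) | ant1:(2,2)->S->(3,2)
  grid max=4 at (3,2)
Step 4: ant0:(0,2)->W->(0,1) | ant1:(3,2)->N->(2,2)
  grid max=3 at (3,2)
Step 5: ant0:(0,1)->E->(0,2) | ant1:(2,2)->S->(3,2)
  grid max=4 at (3,2)

(0,2) (3,2)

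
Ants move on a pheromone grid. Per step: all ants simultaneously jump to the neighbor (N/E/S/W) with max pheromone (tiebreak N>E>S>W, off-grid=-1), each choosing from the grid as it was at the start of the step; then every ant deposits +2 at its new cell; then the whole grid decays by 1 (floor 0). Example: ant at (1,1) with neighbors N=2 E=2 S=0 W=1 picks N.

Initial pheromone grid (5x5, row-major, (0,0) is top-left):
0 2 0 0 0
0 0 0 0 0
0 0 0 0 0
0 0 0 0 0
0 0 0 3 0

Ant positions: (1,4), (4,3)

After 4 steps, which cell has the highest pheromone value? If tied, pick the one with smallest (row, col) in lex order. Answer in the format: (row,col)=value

Step 1: ant0:(1,4)->N->(0,4) | ant1:(4,3)->N->(3,3)
  grid max=2 at (4,3)
Step 2: ant0:(0,4)->S->(1,4) | ant1:(3,3)->S->(4,3)
  grid max=3 at (4,3)
Step 3: ant0:(1,4)->N->(0,4) | ant1:(4,3)->N->(3,3)
  grid max=2 at (4,3)
Step 4: ant0:(0,4)->S->(1,4) | ant1:(3,3)->S->(4,3)
  grid max=3 at (4,3)
Final grid:
  0 0 0 0 0
  0 0 0 0 1
  0 0 0 0 0
  0 0 0 0 0
  0 0 0 3 0
Max pheromone 3 at (4,3)

Answer: (4,3)=3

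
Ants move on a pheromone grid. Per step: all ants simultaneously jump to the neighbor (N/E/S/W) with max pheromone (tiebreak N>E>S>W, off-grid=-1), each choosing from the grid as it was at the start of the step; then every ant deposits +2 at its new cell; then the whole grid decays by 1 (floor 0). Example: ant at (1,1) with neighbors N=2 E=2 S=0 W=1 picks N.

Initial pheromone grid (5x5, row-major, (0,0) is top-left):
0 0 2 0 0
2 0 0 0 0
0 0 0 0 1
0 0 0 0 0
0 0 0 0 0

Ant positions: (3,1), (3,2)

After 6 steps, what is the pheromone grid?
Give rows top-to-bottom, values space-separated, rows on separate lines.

After step 1: ants at (2,1),(2,2)
  0 0 1 0 0
  1 0 0 0 0
  0 1 1 0 0
  0 0 0 0 0
  0 0 0 0 0
After step 2: ants at (2,2),(2,1)
  0 0 0 0 0
  0 0 0 0 0
  0 2 2 0 0
  0 0 0 0 0
  0 0 0 0 0
After step 3: ants at (2,1),(2,2)
  0 0 0 0 0
  0 0 0 0 0
  0 3 3 0 0
  0 0 0 0 0
  0 0 0 0 0
After step 4: ants at (2,2),(2,1)
  0 0 0 0 0
  0 0 0 0 0
  0 4 4 0 0
  0 0 0 0 0
  0 0 0 0 0
After step 5: ants at (2,1),(2,2)
  0 0 0 0 0
  0 0 0 0 0
  0 5 5 0 0
  0 0 0 0 0
  0 0 0 0 0
After step 6: ants at (2,2),(2,1)
  0 0 0 0 0
  0 0 0 0 0
  0 6 6 0 0
  0 0 0 0 0
  0 0 0 0 0

0 0 0 0 0
0 0 0 0 0
0 6 6 0 0
0 0 0 0 0
0 0 0 0 0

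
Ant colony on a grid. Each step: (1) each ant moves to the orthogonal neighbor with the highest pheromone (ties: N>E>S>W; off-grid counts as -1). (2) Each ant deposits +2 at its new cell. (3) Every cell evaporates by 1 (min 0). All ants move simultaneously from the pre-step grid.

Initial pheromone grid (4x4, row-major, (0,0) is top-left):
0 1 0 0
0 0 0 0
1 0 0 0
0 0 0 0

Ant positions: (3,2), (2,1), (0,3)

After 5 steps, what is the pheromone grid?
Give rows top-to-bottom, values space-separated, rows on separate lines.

After step 1: ants at (2,2),(2,0),(1,3)
  0 0 0 0
  0 0 0 1
  2 0 1 0
  0 0 0 0
After step 2: ants at (1,2),(1,0),(0,3)
  0 0 0 1
  1 0 1 0
  1 0 0 0
  0 0 0 0
After step 3: ants at (0,2),(2,0),(1,3)
  0 0 1 0
  0 0 0 1
  2 0 0 0
  0 0 0 0
After step 4: ants at (0,3),(1,0),(0,3)
  0 0 0 3
  1 0 0 0
  1 0 0 0
  0 0 0 0
After step 5: ants at (1,3),(2,0),(1,3)
  0 0 0 2
  0 0 0 3
  2 0 0 0
  0 0 0 0

0 0 0 2
0 0 0 3
2 0 0 0
0 0 0 0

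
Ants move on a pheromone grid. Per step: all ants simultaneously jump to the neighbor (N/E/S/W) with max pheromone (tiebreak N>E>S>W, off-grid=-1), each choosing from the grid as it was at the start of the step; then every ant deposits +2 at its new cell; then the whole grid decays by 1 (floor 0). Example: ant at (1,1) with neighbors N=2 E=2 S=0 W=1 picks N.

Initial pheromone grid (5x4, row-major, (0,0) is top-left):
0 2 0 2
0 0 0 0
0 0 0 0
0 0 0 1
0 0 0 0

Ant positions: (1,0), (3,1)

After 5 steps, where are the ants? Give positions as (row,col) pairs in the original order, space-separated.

Step 1: ant0:(1,0)->N->(0,0) | ant1:(3,1)->N->(2,1)
  grid max=1 at (0,0)
Step 2: ant0:(0,0)->E->(0,1) | ant1:(2,1)->N->(1,1)
  grid max=2 at (0,1)
Step 3: ant0:(0,1)->S->(1,1) | ant1:(1,1)->N->(0,1)
  grid max=3 at (0,1)
Step 4: ant0:(1,1)->N->(0,1) | ant1:(0,1)->S->(1,1)
  grid max=4 at (0,1)
Step 5: ant0:(0,1)->S->(1,1) | ant1:(1,1)->N->(0,1)
  grid max=5 at (0,1)

(1,1) (0,1)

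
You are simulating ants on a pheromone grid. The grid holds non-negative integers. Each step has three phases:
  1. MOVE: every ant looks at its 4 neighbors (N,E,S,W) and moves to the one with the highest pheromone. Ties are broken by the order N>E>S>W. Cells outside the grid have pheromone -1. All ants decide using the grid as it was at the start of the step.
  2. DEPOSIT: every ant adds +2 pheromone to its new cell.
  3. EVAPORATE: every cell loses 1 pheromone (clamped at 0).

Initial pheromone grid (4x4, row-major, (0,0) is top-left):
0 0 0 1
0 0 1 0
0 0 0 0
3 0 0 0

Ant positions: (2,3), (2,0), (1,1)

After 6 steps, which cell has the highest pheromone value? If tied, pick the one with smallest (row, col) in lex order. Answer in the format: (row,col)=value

Step 1: ant0:(2,3)->N->(1,3) | ant1:(2,0)->S->(3,0) | ant2:(1,1)->E->(1,2)
  grid max=4 at (3,0)
Step 2: ant0:(1,3)->W->(1,2) | ant1:(3,0)->N->(2,0) | ant2:(1,2)->E->(1,3)
  grid max=3 at (1,2)
Step 3: ant0:(1,2)->E->(1,3) | ant1:(2,0)->S->(3,0) | ant2:(1,3)->W->(1,2)
  grid max=4 at (1,2)
Step 4: ant0:(1,3)->W->(1,2) | ant1:(3,0)->N->(2,0) | ant2:(1,2)->E->(1,3)
  grid max=5 at (1,2)
Step 5: ant0:(1,2)->E->(1,3) | ant1:(2,0)->S->(3,0) | ant2:(1,3)->W->(1,2)
  grid max=6 at (1,2)
Step 6: ant0:(1,3)->W->(1,2) | ant1:(3,0)->N->(2,0) | ant2:(1,2)->E->(1,3)
  grid max=7 at (1,2)
Final grid:
  0 0 0 0
  0 0 7 6
  1 0 0 0
  3 0 0 0
Max pheromone 7 at (1,2)

Answer: (1,2)=7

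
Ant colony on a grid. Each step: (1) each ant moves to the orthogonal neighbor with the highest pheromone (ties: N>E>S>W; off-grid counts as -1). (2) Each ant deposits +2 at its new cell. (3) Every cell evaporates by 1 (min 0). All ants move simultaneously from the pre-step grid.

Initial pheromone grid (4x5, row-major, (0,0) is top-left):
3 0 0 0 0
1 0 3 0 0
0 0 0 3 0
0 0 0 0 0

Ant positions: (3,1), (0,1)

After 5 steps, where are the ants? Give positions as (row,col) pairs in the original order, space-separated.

Step 1: ant0:(3,1)->N->(2,1) | ant1:(0,1)->W->(0,0)
  grid max=4 at (0,0)
Step 2: ant0:(2,1)->N->(1,1) | ant1:(0,0)->E->(0,1)
  grid max=3 at (0,0)
Step 3: ant0:(1,1)->N->(0,1) | ant1:(0,1)->W->(0,0)
  grid max=4 at (0,0)
Step 4: ant0:(0,1)->W->(0,0) | ant1:(0,0)->E->(0,1)
  grid max=5 at (0,0)
Step 5: ant0:(0,0)->E->(0,1) | ant1:(0,1)->W->(0,0)
  grid max=6 at (0,0)

(0,1) (0,0)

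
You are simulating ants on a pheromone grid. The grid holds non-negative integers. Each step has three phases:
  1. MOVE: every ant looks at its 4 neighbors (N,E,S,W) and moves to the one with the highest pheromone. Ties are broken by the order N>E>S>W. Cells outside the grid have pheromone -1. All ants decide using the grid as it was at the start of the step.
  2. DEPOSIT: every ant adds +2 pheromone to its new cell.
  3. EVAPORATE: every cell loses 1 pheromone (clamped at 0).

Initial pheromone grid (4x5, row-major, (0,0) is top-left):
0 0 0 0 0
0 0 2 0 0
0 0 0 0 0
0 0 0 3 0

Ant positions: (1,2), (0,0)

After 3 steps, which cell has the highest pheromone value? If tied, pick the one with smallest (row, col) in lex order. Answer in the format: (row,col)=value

Step 1: ant0:(1,2)->N->(0,2) | ant1:(0,0)->E->(0,1)
  grid max=2 at (3,3)
Step 2: ant0:(0,2)->S->(1,2) | ant1:(0,1)->E->(0,2)
  grid max=2 at (0,2)
Step 3: ant0:(1,2)->N->(0,2) | ant1:(0,2)->S->(1,2)
  grid max=3 at (0,2)
Final grid:
  0 0 3 0 0
  0 0 3 0 0
  0 0 0 0 0
  0 0 0 0 0
Max pheromone 3 at (0,2)

Answer: (0,2)=3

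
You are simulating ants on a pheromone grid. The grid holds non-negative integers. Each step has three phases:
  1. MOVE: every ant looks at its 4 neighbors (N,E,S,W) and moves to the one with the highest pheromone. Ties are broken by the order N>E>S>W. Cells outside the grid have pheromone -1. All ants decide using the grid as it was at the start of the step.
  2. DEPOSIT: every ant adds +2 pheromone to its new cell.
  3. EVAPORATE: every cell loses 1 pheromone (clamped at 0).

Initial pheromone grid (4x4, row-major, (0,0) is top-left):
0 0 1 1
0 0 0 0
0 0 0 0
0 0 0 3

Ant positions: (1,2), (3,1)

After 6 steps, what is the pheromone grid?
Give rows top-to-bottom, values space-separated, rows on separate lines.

After step 1: ants at (0,2),(2,1)
  0 0 2 0
  0 0 0 0
  0 1 0 0
  0 0 0 2
After step 2: ants at (0,3),(1,1)
  0 0 1 1
  0 1 0 0
  0 0 0 0
  0 0 0 1
After step 3: ants at (0,2),(0,1)
  0 1 2 0
  0 0 0 0
  0 0 0 0
  0 0 0 0
After step 4: ants at (0,1),(0,2)
  0 2 3 0
  0 0 0 0
  0 0 0 0
  0 0 0 0
After step 5: ants at (0,2),(0,1)
  0 3 4 0
  0 0 0 0
  0 0 0 0
  0 0 0 0
After step 6: ants at (0,1),(0,2)
  0 4 5 0
  0 0 0 0
  0 0 0 0
  0 0 0 0

0 4 5 0
0 0 0 0
0 0 0 0
0 0 0 0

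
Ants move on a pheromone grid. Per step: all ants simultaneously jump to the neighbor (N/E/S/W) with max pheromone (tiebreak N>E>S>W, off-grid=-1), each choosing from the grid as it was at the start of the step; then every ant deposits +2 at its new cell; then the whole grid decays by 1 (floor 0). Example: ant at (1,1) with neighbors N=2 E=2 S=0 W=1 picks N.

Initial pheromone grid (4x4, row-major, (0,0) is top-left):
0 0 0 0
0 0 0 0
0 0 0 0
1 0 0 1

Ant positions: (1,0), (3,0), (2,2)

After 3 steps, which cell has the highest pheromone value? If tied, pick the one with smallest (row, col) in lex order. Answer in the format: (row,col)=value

Answer: (0,1)=2

Derivation:
Step 1: ant0:(1,0)->N->(0,0) | ant1:(3,0)->N->(2,0) | ant2:(2,2)->N->(1,2)
  grid max=1 at (0,0)
Step 2: ant0:(0,0)->E->(0,1) | ant1:(2,0)->N->(1,0) | ant2:(1,2)->N->(0,2)
  grid max=1 at (0,1)
Step 3: ant0:(0,1)->E->(0,2) | ant1:(1,0)->N->(0,0) | ant2:(0,2)->W->(0,1)
  grid max=2 at (0,1)
Final grid:
  1 2 2 0
  0 0 0 0
  0 0 0 0
  0 0 0 0
Max pheromone 2 at (0,1)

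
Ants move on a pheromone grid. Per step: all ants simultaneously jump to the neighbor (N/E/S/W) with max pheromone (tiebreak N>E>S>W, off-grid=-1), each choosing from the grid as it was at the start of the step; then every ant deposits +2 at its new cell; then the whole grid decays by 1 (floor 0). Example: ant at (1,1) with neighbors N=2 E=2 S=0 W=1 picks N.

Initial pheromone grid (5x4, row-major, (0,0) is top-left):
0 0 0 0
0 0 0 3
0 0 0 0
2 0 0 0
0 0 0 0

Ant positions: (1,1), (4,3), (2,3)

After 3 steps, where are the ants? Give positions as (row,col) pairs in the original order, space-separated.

Step 1: ant0:(1,1)->N->(0,1) | ant1:(4,3)->N->(3,3) | ant2:(2,3)->N->(1,3)
  grid max=4 at (1,3)
Step 2: ant0:(0,1)->E->(0,2) | ant1:(3,3)->N->(2,3) | ant2:(1,3)->N->(0,3)
  grid max=3 at (1,3)
Step 3: ant0:(0,2)->E->(0,3) | ant1:(2,3)->N->(1,3) | ant2:(0,3)->S->(1,3)
  grid max=6 at (1,3)

(0,3) (1,3) (1,3)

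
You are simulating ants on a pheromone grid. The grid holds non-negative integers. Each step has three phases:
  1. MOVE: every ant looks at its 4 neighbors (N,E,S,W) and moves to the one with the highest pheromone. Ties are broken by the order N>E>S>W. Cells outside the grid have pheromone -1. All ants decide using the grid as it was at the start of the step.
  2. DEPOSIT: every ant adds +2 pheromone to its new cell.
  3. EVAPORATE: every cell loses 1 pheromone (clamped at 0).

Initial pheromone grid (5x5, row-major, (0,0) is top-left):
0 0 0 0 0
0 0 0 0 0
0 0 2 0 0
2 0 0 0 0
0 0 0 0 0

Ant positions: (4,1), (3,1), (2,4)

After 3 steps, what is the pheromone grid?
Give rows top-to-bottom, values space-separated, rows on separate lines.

After step 1: ants at (3,1),(3,0),(1,4)
  0 0 0 0 0
  0 0 0 0 1
  0 0 1 0 0
  3 1 0 0 0
  0 0 0 0 0
After step 2: ants at (3,0),(3,1),(0,4)
  0 0 0 0 1
  0 0 0 0 0
  0 0 0 0 0
  4 2 0 0 0
  0 0 0 0 0
After step 3: ants at (3,1),(3,0),(1,4)
  0 0 0 0 0
  0 0 0 0 1
  0 0 0 0 0
  5 3 0 0 0
  0 0 0 0 0

0 0 0 0 0
0 0 0 0 1
0 0 0 0 0
5 3 0 0 0
0 0 0 0 0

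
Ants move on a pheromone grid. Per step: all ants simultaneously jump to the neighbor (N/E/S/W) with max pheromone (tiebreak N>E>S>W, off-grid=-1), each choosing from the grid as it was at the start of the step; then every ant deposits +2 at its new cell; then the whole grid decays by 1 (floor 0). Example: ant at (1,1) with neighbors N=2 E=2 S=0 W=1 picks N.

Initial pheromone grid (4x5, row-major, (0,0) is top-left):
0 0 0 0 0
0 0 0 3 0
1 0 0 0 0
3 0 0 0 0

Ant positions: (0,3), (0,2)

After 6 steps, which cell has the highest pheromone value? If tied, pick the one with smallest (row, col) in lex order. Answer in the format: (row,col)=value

Answer: (1,3)=9

Derivation:
Step 1: ant0:(0,3)->S->(1,3) | ant1:(0,2)->E->(0,3)
  grid max=4 at (1,3)
Step 2: ant0:(1,3)->N->(0,3) | ant1:(0,3)->S->(1,3)
  grid max=5 at (1,3)
Step 3: ant0:(0,3)->S->(1,3) | ant1:(1,3)->N->(0,3)
  grid max=6 at (1,3)
Step 4: ant0:(1,3)->N->(0,3) | ant1:(0,3)->S->(1,3)
  grid max=7 at (1,3)
Step 5: ant0:(0,3)->S->(1,3) | ant1:(1,3)->N->(0,3)
  grid max=8 at (1,3)
Step 6: ant0:(1,3)->N->(0,3) | ant1:(0,3)->S->(1,3)
  grid max=9 at (1,3)
Final grid:
  0 0 0 6 0
  0 0 0 9 0
  0 0 0 0 0
  0 0 0 0 0
Max pheromone 9 at (1,3)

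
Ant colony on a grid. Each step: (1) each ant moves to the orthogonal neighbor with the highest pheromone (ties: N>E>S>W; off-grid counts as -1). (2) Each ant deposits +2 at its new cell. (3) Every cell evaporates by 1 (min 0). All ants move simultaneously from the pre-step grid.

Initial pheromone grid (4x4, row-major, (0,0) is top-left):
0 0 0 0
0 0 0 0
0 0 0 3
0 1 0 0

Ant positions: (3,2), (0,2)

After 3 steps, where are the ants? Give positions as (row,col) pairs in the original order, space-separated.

Step 1: ant0:(3,2)->W->(3,1) | ant1:(0,2)->E->(0,3)
  grid max=2 at (2,3)
Step 2: ant0:(3,1)->N->(2,1) | ant1:(0,3)->S->(1,3)
  grid max=1 at (1,3)
Step 3: ant0:(2,1)->S->(3,1) | ant1:(1,3)->S->(2,3)
  grid max=2 at (2,3)

(3,1) (2,3)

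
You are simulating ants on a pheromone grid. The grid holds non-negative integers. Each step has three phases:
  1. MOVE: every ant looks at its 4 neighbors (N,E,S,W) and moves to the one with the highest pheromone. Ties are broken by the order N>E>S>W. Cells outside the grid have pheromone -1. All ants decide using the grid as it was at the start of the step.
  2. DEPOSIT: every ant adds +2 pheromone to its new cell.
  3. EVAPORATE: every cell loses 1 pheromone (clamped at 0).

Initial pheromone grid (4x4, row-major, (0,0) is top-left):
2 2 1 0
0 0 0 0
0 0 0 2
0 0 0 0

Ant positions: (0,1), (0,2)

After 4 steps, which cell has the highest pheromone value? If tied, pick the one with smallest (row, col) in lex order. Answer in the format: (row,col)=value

Answer: (0,0)=6

Derivation:
Step 1: ant0:(0,1)->W->(0,0) | ant1:(0,2)->W->(0,1)
  grid max=3 at (0,0)
Step 2: ant0:(0,0)->E->(0,1) | ant1:(0,1)->W->(0,0)
  grid max=4 at (0,0)
Step 3: ant0:(0,1)->W->(0,0) | ant1:(0,0)->E->(0,1)
  grid max=5 at (0,0)
Step 4: ant0:(0,0)->E->(0,1) | ant1:(0,1)->W->(0,0)
  grid max=6 at (0,0)
Final grid:
  6 6 0 0
  0 0 0 0
  0 0 0 0
  0 0 0 0
Max pheromone 6 at (0,0)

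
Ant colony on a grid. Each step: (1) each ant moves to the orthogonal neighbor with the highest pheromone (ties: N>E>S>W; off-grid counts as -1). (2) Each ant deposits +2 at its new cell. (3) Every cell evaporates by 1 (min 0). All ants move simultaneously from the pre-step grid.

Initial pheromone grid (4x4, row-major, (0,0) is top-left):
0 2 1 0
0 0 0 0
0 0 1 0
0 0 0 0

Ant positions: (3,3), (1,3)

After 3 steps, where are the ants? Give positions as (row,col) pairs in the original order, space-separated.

Step 1: ant0:(3,3)->N->(2,3) | ant1:(1,3)->N->(0,3)
  grid max=1 at (0,1)
Step 2: ant0:(2,3)->N->(1,3) | ant1:(0,3)->S->(1,3)
  grid max=3 at (1,3)
Step 3: ant0:(1,3)->N->(0,3) | ant1:(1,3)->N->(0,3)
  grid max=3 at (0,3)

(0,3) (0,3)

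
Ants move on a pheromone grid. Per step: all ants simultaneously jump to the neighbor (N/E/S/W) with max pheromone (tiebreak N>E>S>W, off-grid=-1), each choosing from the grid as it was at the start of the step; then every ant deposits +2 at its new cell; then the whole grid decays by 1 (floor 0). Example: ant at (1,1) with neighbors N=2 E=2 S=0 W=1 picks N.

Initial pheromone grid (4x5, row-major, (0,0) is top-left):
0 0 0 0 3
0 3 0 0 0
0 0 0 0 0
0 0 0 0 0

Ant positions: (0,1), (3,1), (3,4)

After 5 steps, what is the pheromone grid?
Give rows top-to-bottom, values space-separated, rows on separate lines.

After step 1: ants at (1,1),(2,1),(2,4)
  0 0 0 0 2
  0 4 0 0 0
  0 1 0 0 1
  0 0 0 0 0
After step 2: ants at (2,1),(1,1),(1,4)
  0 0 0 0 1
  0 5 0 0 1
  0 2 0 0 0
  0 0 0 0 0
After step 3: ants at (1,1),(2,1),(0,4)
  0 0 0 0 2
  0 6 0 0 0
  0 3 0 0 0
  0 0 0 0 0
After step 4: ants at (2,1),(1,1),(1,4)
  0 0 0 0 1
  0 7 0 0 1
  0 4 0 0 0
  0 0 0 0 0
After step 5: ants at (1,1),(2,1),(0,4)
  0 0 0 0 2
  0 8 0 0 0
  0 5 0 0 0
  0 0 0 0 0

0 0 0 0 2
0 8 0 0 0
0 5 0 0 0
0 0 0 0 0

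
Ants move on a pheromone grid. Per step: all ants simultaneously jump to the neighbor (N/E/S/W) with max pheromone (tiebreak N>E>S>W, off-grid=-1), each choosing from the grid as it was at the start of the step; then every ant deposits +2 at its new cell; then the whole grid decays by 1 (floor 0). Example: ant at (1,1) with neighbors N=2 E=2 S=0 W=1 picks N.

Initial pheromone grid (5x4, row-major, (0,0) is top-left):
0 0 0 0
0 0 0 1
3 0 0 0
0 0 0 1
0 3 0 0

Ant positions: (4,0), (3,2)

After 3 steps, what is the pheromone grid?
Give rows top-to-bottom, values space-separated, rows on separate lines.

After step 1: ants at (4,1),(3,3)
  0 0 0 0
  0 0 0 0
  2 0 0 0
  0 0 0 2
  0 4 0 0
After step 2: ants at (3,1),(2,3)
  0 0 0 0
  0 0 0 0
  1 0 0 1
  0 1 0 1
  0 3 0 0
After step 3: ants at (4,1),(3,3)
  0 0 0 0
  0 0 0 0
  0 0 0 0
  0 0 0 2
  0 4 0 0

0 0 0 0
0 0 0 0
0 0 0 0
0 0 0 2
0 4 0 0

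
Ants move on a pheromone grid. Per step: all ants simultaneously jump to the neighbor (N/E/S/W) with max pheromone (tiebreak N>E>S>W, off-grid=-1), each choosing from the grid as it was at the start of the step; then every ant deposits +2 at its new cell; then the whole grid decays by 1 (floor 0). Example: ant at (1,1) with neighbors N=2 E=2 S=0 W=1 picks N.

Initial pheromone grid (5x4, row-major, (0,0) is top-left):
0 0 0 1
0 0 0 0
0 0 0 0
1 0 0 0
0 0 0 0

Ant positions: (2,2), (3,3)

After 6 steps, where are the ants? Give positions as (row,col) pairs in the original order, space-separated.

Step 1: ant0:(2,2)->N->(1,2) | ant1:(3,3)->N->(2,3)
  grid max=1 at (1,2)
Step 2: ant0:(1,2)->N->(0,2) | ant1:(2,3)->N->(1,3)
  grid max=1 at (0,2)
Step 3: ant0:(0,2)->E->(0,3) | ant1:(1,3)->N->(0,3)
  grid max=3 at (0,3)
Step 4: ant0:(0,3)->S->(1,3) | ant1:(0,3)->S->(1,3)
  grid max=3 at (1,3)
Step 5: ant0:(1,3)->N->(0,3) | ant1:(1,3)->N->(0,3)
  grid max=5 at (0,3)
Step 6: ant0:(0,3)->S->(1,3) | ant1:(0,3)->S->(1,3)
  grid max=5 at (1,3)

(1,3) (1,3)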